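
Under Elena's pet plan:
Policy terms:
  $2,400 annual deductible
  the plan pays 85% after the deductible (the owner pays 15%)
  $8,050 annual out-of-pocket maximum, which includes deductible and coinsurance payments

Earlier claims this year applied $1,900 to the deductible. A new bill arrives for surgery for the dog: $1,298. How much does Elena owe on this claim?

$619.70

$1,900 of the $2,400 deductible is already met, leaving $500.
That leaves $1,298 − $500 = $798 for coinsurance.
Coinsurance: $798 × 15% = $119.70.
That puts the owner's cost at $500 + $119.70 = $619.70 before any cap.
Total out-of-pocket so far would be $1,900 + $619.70 = $2,519.70, below the $8,050 cap — no reduction.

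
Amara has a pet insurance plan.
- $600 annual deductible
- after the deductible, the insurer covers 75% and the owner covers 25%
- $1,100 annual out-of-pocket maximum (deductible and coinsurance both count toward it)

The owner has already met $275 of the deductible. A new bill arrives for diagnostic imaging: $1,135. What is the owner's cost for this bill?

$527.50

Deductible still to meet: $600 − $275 = $325.
After the $325 deductible portion, $1,135 − $325 = $810 is subject to coinsurance.
25% of $810 = $202.50 falls to the owner.
Owner responsibility before any cap: $325 + $202.50 = $527.50.
Cumulative spending $275 + $527.50 = $802.50 stays under the $1,100 maximum.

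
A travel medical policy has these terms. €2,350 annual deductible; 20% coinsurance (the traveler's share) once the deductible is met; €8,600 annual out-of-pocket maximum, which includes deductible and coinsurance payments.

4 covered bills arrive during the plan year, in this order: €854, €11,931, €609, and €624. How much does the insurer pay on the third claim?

Claim 1 — €854: entire amount goes to the deductible. Traveler pays €854; OOP now €854. Insurer: €854 − €854 = €0.
Claim 2 — €11,931: €1,496 to deductible, leaving €10,435; coinsurance €10,435 × 20% = €2,087. Cost to traveler: €3,583. OOP to date €4,437. Insurer: €11,931 − €3,583 = €8,348.
Claim 3 — €609: deductible already satisfied, so traveler's share is 20% × €609 = €121.80. Traveler pays €121.80; OOP now €4,558.80. Plan pays €609 − €121.80 = €487.20.

€487.20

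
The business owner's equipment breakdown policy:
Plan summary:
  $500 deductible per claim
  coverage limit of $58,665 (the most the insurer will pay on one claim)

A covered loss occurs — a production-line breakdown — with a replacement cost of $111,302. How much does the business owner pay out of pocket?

$52,637

Less the $500 deductible: $111,302 − $500 = $110,802.
The $58,665 per-incident cap binds; insurer pays $58,665.
The business owner bears the rest of the original loss: $111,302 − $58,665 = $52,637.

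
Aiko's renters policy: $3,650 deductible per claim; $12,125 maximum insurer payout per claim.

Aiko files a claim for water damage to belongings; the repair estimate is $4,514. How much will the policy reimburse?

Less the $3,650 deductible: $4,514 − $3,650 = $864.
That's under the $12,125 cap, so the insurer reimburses the full $864.

$864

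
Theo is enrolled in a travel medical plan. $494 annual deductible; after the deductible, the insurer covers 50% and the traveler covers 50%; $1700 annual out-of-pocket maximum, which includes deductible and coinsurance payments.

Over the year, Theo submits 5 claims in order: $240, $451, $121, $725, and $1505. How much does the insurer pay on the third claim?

$60.50

Bill 1, $240: fully absorbed by the deductible. Cost to traveler: $240. OOP to date $240. Insurer: $240 − $240 = $0.
Bill 2, $451: $254 to deductible, leaving $197; 50% of $197 = $98.50. Traveler owes $352.50 (running OOP $592.50). Insurer: $451 − $352.50 = $98.50.
Bill 3, $121: deductible already satisfied, so traveler's share is 50% × $121 = $60.50. Traveler owes $60.50 (running OOP $653). Insurer: $121 − $60.50 = $60.50.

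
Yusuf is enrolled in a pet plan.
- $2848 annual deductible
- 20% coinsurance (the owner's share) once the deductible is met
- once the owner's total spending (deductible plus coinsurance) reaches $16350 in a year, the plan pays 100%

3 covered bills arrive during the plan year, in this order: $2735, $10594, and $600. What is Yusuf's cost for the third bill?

Bill 1, $2735: entire amount goes to the deductible. Owner owes $2735 (running OOP $2735).
Bill 2, $10594: $113 to deductible, leaving $10481; 20% of $10481 = $2096.20. Owner owes $2209.20 (running OOP $4944.20).
Bill 3, $600: 20% coinsurance on $600 = $120. Owner pays $120; OOP now $5064.20.

$120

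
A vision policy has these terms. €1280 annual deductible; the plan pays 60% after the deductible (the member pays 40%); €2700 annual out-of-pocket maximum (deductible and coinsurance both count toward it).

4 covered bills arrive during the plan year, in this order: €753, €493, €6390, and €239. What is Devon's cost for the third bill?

Claim 1 — €753: fully absorbed by the deductible. Cost to member: €753. OOP to date €753.
Claim 2 — €493: all of it applies to the deductible. Member owes €493 (running OOP €1246).
Claim 3 — €6390: €34 finishes the deductible; €6356 goes to coinsurance; 40% of €6356 = €2542.40. Together that's €34 + €2542.40 = €2576.40. Adding that to €1246 gives €3822.40, past the €2700 cap; member pays only €2700 − €1246 = €1454.

€1454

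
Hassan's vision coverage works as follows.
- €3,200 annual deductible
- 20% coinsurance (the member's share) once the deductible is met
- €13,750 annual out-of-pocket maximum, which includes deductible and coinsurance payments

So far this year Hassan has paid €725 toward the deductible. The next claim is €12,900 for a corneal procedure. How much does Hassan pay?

€4,560

Remaining deductible: €3,200 − €725 = €2,475.
After the €2,475 deductible portion, €12,900 − €2,475 = €10,425 is subject to coinsurance.
Coinsurance: €10,425 × 20% = €2,085.
So the member owes €2,475 + €2,085 = €4,560 before any cap.
Total out-of-pocket so far would be €725 + €4,560 = €5,285, below the €13,750 cap — no reduction.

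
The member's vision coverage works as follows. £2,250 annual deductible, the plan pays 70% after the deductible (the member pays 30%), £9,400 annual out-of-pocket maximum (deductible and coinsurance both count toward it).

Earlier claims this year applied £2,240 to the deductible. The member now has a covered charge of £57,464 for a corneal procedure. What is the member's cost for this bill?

£7,160

Remaining deductible: £2,250 − £2,240 = £10.
After the £10 deductible portion, £57,464 − £10 = £57,454 is subject to coinsurance.
Member's 30% share of £57,454 is £17,236.20.
So the member owes £10 + £17,236.20 = £17,246.20 before any cap.
Year-to-date out-of-pocket would reach £2,240 + £17,246.20 = £19,486.20, above the £9,400 maximum, so the member pays only £9,400 − £2,240 = £7,160.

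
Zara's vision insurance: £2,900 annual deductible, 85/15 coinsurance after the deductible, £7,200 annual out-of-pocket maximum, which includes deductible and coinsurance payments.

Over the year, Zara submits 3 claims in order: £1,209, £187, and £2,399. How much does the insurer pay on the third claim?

£760.75

Claim 1 — £1,209: all of it applies to the deductible. Cost to member: £1,209. OOP to date £1,209. Insurer: £1,209 − £1,209 = £0.
Claim 2 — £187: all of it applies to the deductible. Member pays £187; OOP now £1,396. Plan pays £187 − £187 = £0.
Claim 3 — £2,399: £1,504 finishes the deductible; £895 goes to coinsurance; member's 15% is £134.25. Member owes £1,638.25 (running OOP £3,034.25). Plan pays £2,399 − £1,638.25 = £760.75.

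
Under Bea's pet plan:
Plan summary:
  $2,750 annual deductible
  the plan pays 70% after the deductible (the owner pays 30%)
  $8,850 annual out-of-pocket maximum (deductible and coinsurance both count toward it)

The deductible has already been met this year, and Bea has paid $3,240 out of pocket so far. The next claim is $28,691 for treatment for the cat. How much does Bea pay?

$5,610

The deductible is already satisfied, so the full bill goes to coinsurance.
Owner's 30% share of $28,691 is $8,607.30.
Adding $8,607.30 to the $3,240 already spent would give $11,847.30, which exceeds the $8,850 cap; the owner pays just $8,850 − $3,240 = $5,610.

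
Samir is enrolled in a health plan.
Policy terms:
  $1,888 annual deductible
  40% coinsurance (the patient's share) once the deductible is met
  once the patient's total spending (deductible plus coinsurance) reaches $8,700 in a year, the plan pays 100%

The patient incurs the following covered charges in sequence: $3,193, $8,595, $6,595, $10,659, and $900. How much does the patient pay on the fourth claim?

Claim 1 — $3,193: $1,888 to deductible, leaving $1,305; coinsurance $1,305 × 40% = $522. Patient owes $2,410 (running OOP $2,410).
Claim 2 — $8,595: deductible met; 40% of $8,595 = $3,438. Cost to patient: $3,438. OOP to date $5,848.
Claim 3 — $6,595: 40% coinsurance on $6,595 = $2,638. Patient owes $2,638 (running OOP $8,486).
Claim 4 — $10,659: 40% coinsurance on $10,659 = $4,263.60. Adding that to $8,486 gives $12,749.60, past the $8,700 cap; patient pays only $8,700 − $8,486 = $214.

$214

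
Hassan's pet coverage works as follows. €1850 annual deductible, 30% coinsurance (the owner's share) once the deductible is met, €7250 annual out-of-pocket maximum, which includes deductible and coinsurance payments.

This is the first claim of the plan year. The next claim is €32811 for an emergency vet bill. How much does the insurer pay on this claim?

Deductible not yet touched, so the first €1850 of the bill goes to the deductible.
That leaves €32811 − €1850 = €30961 for coinsurance.
30% of €30961 = €9288.30 falls to the owner.
Owner responsibility before any cap: €1850 + €9288.30 = €11138.30.
Adding €11138.30 to the €0 already spent would give €11138.30, which exceeds the €7250 cap; the owner pays just €7250 − €0 = €7250.
The insurer covers the remainder: €32811 − €7250 = €25561.

€25561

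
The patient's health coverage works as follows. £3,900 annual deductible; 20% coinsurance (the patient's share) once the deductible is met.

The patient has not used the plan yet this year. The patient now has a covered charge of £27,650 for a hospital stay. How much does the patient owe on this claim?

£8,650

Deductible not yet touched, so the first £3,900 of the bill goes to the deductible.
The remaining £23,750 (= £27,650 − £3,900) moves to coinsurance.
20% of £23,750 = £4,750 falls to the patient.
Patient responsibility: £3,900 + £4,750 = £8,650.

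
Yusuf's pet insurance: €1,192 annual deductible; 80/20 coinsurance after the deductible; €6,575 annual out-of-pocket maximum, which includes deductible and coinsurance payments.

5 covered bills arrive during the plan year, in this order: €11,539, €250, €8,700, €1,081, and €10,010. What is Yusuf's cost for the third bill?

#1 (€11,539): €1,192 finishes the deductible; €10,347 goes to coinsurance; coinsurance €10,347 × 20% = €2,069.40. Cost to owner: €3,261.40. OOP to date €3,261.40.
#2 (€250): deductible already satisfied, so owner's share is 20% × €250 = €50. Owner pays €50; OOP now €3,311.40.
#3 (€8,700): deductible already satisfied, so owner's share is 20% × €8,700 = €1,740. Cost to owner: €1,740. OOP to date €5,051.40.

€1,740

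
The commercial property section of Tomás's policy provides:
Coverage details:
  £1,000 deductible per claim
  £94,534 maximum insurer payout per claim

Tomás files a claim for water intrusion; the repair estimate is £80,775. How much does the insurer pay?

£79,775

After the deductible, £80,775 − £1,000 = £79,775 remains.
£79,775 is within the £94,534 limit, so the insurer pays £79,775.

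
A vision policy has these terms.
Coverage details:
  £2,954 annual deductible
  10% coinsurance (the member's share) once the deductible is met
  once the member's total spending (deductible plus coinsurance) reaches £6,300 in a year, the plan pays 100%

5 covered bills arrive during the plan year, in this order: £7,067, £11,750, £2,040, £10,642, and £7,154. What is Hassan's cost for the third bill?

£204

Claim 1 — £7,067: £2,954 finishes the deductible; £4,113 goes to coinsurance; member's 10% is £411.30. Cost to member: £3,365.30. OOP to date £3,365.30.
Claim 2 — £11,750: 10% coinsurance on £11,750 = £1,175. Cost to member: £1,175. OOP to date £4,540.30.
Claim 3 — £2,040: deductible met; 10% of £2,040 = £204. Member owes £204 (running OOP £4,744.30).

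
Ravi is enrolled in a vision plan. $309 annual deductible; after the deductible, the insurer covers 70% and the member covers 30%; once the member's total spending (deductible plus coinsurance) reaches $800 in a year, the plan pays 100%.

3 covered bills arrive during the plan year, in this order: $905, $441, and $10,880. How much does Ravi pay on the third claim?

$179.90

Claim 1 ($905): deductible takes $309, $596 remains; member's 30% is $178.80. Cost to member: $487.80. OOP to date $487.80.
Claim 2 ($441): deductible met; 30% of $441 = $132.30. Cost to member: $132.30. OOP to date $620.10.
Claim 3 ($10,880): 30% coinsurance on $10,880 = $3,264. That would push OOP to $3,884.10, over the $800 cap, so member pays $800 − $620.10 = $179.90.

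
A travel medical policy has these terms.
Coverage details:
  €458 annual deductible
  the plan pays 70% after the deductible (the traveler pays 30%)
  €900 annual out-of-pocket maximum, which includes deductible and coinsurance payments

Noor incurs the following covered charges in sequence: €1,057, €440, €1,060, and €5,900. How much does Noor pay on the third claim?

Bill 1, €1,057: €458 finishes the deductible; €599 goes to coinsurance; 30% of €599 = €179.70. Traveler pays €637.70; OOP now €637.70.
Bill 2, €440: 30% coinsurance on €440 = €132. Cost to traveler: €132. OOP to date €769.70.
Bill 3, €1,060: 30% coinsurance on €1,060 = €318. Adding that to €769.70 gives €1,087.70, past the €900 cap; traveler pays only €900 − €769.70 = €130.30.

€130.30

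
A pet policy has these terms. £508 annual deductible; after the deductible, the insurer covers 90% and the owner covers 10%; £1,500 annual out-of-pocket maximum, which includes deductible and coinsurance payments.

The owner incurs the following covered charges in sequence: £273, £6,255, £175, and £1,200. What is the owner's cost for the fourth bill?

£120

Bill 1, £273: all of it applies to the deductible. Owner owes £273 (running OOP £273).
Bill 2, £6,255: £235 finishes the deductible; £6,020 goes to coinsurance; coinsurance £6,020 × 10% = £602. Owner pays £837; OOP now £1,110.
Bill 3, £175: deductible already satisfied, so owner's share is 10% × £175 = £17.50. Cost to owner: £17.50. OOP to date £1,127.50.
Bill 4, £1,200: 10% coinsurance on £1,200 = £120. Cost to owner: £120. OOP to date £1,247.50.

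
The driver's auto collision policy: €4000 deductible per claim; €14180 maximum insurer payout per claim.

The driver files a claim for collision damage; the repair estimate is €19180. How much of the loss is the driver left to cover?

Subtract the deductible: €19180 − €4000 = €15180.
Since €15180 > €14180, the payout is capped at €14180.
Driver's share is the uncovered remainder: €19180 − €14180 = €5000.

€5000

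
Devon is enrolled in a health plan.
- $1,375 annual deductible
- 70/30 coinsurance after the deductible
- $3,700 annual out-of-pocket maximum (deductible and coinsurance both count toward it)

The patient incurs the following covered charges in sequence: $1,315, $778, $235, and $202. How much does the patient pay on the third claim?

Claim 1 ($1,315): entire amount goes to the deductible. Patient owes $1,315 (running OOP $1,315).
Claim 2 ($778): deductible takes $60, $718 remains; 30% of $718 = $215.40. Patient owes $275.40 (running OOP $1,590.40).
Claim 3 ($235): deductible met; 30% of $235 = $70.50. Patient owes $70.50 (running OOP $1,660.90).

$70.50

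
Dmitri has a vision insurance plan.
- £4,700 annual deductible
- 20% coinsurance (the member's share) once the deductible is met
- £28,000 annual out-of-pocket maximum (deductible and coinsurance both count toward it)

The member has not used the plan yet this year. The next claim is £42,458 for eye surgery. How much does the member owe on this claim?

Deductible not yet touched, so the first £4,700 of the bill goes to the deductible.
That leaves £42,458 − £4,700 = £37,758 for coinsurance.
Member's 20% share of £37,758 is £7,551.60.
So the member owes £4,700 + £7,551.60 = £12,251.60 before any cap.
Cumulative spending £0 + £12,251.60 = £12,251.60 stays under the £28,000 maximum.

£12,251.60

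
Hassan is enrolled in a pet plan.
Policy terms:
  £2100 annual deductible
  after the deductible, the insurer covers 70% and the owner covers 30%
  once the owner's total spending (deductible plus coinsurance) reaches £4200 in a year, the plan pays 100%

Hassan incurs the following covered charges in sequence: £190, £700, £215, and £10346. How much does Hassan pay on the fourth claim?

£3095

Bill 1, £190: fully absorbed by the deductible. Cost to owner: £190. OOP to date £190.
Bill 2, £700: entire amount goes to the deductible. Owner owes £700 (running OOP £890).
Bill 3, £215: entire amount goes to the deductible. Owner owes £215 (running OOP £1105).
Bill 4, £10346: deductible takes £995, £9351 remains; owner's 30% is £2805.30. Together that's £995 + £2805.30 = £3800.30. OOP would hit £4905.30 > £4200, so the cap limits the owner to £4200 − £1105 = £3095.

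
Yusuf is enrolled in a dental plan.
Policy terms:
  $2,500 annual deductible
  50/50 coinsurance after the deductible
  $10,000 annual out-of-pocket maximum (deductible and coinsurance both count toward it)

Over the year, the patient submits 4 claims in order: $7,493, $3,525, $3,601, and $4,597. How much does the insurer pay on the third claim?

$1,800.50

Claim 1 — $7,493: $2,500 finishes the deductible; $4,993 goes to coinsurance; 50% of $4,993 = $2,496.50. Cost to patient: $4,996.50. OOP to date $4,996.50. Plan pays $7,493 − $4,996.50 = $2,496.50.
Claim 2 — $3,525: 50% coinsurance on $3,525 = $1,762.50. Patient pays $1,762.50; OOP now $6,759. Plan pays $3,525 − $1,762.50 = $1,762.50.
Claim 3 — $3,601: deductible met; 50% of $3,601 = $1,800.50. Patient owes $1,800.50 (running OOP $8,559.50). Plan pays $3,601 − $1,800.50 = $1,800.50.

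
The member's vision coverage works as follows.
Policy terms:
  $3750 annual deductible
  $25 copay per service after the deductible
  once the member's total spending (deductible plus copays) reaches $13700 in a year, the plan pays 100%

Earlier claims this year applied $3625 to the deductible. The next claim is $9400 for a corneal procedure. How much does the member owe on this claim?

$150

Remaining deductible: $3750 − $3625 = $125.
The remaining $9275 (= $9400 − $125) moves to the copay.
Copay on this service: $25.
Member responsibility before any cap: $125 + $25 = $150.
Year-to-date out-of-pocket becomes $3625 + $150 = $3775, still under the $13700 maximum, so no cap applies.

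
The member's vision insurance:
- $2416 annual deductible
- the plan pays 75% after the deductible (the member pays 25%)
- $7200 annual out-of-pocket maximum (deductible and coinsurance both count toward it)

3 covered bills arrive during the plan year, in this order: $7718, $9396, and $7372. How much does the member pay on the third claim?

Claim 1 — $7718: deductible takes $2416, $5302 remains; 25% of $5302 = $1325.50. Cost to member: $3741.50. OOP to date $3741.50.
Claim 2 — $9396: deductible already satisfied, so member's share is 25% × $9396 = $2349. Member pays $2349; OOP now $6090.50.
Claim 3 — $7372: deductible already satisfied, so member's share is 25% × $7372 = $1843. That would push OOP to $7933.50, over the $7200 cap, so member pays $7200 − $6090.50 = $1109.50.

$1109.50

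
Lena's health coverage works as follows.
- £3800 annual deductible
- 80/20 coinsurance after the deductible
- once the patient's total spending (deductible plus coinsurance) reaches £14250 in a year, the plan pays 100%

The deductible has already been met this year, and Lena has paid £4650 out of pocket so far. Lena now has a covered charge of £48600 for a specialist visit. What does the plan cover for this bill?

The deductible is already satisfied, so the full bill goes to coinsurance.
Patient's 20% share of £48600 is £9720.
Year-to-date out-of-pocket would reach £4650 + £9720 = £14370, above the £14250 maximum, so the patient pays only £14250 − £4650 = £9600.
The plan picks up £48600 − £9600 = £39000.

£39000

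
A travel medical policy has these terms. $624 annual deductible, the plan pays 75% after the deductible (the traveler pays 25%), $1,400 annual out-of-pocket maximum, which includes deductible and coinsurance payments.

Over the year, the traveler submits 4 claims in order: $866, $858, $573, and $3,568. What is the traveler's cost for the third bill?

Claim 1 ($866): $624 finishes the deductible; $242 goes to coinsurance; traveler's 25% is $60.50. Traveler pays $684.50; OOP now $684.50.
Claim 2 ($858): deductible already satisfied, so traveler's share is 25% × $858 = $214.50. Traveler pays $214.50; OOP now $899.
Claim 3 ($573): 25% coinsurance on $573 = $143.25. Cost to traveler: $143.25. OOP to date $1,042.25.

$143.25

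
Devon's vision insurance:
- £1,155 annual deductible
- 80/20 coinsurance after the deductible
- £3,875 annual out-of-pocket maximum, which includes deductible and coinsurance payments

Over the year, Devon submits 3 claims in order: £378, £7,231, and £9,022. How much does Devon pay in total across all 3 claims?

#1 (£378): fully absorbed by the deductible. Member pays £378; OOP now £378.
#2 (£7,231): deductible takes £777, £6,454 remains; member's 20% is £1,290.80. Member owes £2,067.80 (running OOP £2,445.80).
#3 (£9,022): 20% coinsurance on £9,022 = £1,804.40. Adding that to £2,445.80 gives £4,250.20, past the £3,875 cap; member pays only £3,875 − £2,445.80 = £1,429.20.
Total paid by the member: £378 + £2,067.80 + £1,429.20 = £3,875.

£3,875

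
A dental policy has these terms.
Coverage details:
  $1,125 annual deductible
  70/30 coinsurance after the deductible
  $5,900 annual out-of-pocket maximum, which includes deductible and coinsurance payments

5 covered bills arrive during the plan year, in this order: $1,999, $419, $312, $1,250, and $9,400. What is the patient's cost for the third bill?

Claim 1 ($1,999): $1,125 to deductible, leaving $874; coinsurance $874 × 30% = $262.20. Patient owes $1,387.20 (running OOP $1,387.20).
Claim 2 ($419): deductible already satisfied, so patient's share is 30% × $419 = $125.70. Patient owes $125.70 (running OOP $1,512.90).
Claim 3 ($312): deductible already satisfied, so patient's share is 30% × $312 = $93.60. Patient owes $93.60 (running OOP $1,606.50).

$93.60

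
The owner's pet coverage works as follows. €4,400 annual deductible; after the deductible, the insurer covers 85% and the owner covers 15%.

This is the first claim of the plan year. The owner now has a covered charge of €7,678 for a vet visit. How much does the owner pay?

€4,891.70

Deductible not yet touched, so the first €4,400 of the bill goes to the deductible.
That leaves €7,678 − €4,400 = €3,278 for coinsurance.
Coinsurance: €3,278 × 15% = €491.70.
So the owner owes €4,400 + €491.70 = €4,891.70.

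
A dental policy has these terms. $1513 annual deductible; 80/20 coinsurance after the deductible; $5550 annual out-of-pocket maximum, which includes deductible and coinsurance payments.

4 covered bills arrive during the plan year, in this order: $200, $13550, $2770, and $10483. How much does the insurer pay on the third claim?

Claim 1 ($200): fully absorbed by the deductible. Cost to patient: $200. OOP to date $200. Insurer: $200 − $200 = $0.
Claim 2 ($13550): $1313 to deductible, leaving $12237; 20% of $12237 = $2447.40. Cost to patient: $3760.40. OOP to date $3960.40. Insurer: $13550 − $3760.40 = $9789.60.
Claim 3 ($2770): deductible already satisfied, so patient's share is 20% × $2770 = $554. Patient pays $554; OOP now $4514.40. Plan pays $2770 − $554 = $2216.

$2216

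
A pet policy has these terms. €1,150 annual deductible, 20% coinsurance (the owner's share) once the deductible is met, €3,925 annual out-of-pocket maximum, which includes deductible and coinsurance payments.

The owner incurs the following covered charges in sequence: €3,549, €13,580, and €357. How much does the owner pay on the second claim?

€2,295.20

#1 (€3,549): €1,150 finishes the deductible; €2,399 goes to coinsurance; 20% of €2,399 = €479.80. Owner pays €1,629.80; OOP now €1,629.80.
#2 (€13,580): deductible already satisfied, so owner's share is 20% × €13,580 = €2,716. That would push OOP to €4,345.80, over the €3,925 cap, so owner pays €3,925 − €1,629.80 = €2,295.20.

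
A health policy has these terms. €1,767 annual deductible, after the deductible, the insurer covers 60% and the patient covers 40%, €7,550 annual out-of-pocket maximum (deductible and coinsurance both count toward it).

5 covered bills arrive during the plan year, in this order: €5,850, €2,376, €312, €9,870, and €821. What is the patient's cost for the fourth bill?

Claim 1 (€5,850): deductible takes €1,767, €4,083 remains; patient's 40% is €1,633.20. Cost to patient: €3,400.20. OOP to date €3,400.20.
Claim 2 (€2,376): deductible met; 40% of €2,376 = €950.40. Patient pays €950.40; OOP now €4,350.60.
Claim 3 (€312): deductible met; 40% of €312 = €124.80. Patient pays €124.80; OOP now €4,475.40.
Claim 4 (€9,870): deductible already satisfied, so patient's share is 40% × €9,870 = €3,948. Adding that to €4,475.40 gives €8,423.40, past the €7,550 cap; patient pays only €7,550 − €4,475.40 = €3,074.60.

€3,074.60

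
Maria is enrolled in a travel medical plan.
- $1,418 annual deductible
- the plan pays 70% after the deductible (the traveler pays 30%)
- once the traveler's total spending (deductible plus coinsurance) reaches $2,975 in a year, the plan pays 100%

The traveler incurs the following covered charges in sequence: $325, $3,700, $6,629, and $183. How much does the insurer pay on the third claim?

$5,854.10

Claim 1 ($325): all of it applies to the deductible. Cost to traveler: $325. OOP to date $325. Insurer: $325 − $325 = $0.
Claim 2 ($3,700): $1,093 finishes the deductible; $2,607 goes to coinsurance; traveler's 30% is $782.10. Traveler owes $1,875.10 (running OOP $2,200.10). Insurer: $3,700 − $1,875.10 = $1,824.90.
Claim 3 ($6,629): deductible already satisfied, so traveler's share is 30% × $6,629 = $1,988.70. OOP would hit $4,188.80 > $2,975, so the cap limits the traveler to $2,975 − $2,200.10 = $774.90. Insurer: $6,629 − $774.90 = $5,854.10.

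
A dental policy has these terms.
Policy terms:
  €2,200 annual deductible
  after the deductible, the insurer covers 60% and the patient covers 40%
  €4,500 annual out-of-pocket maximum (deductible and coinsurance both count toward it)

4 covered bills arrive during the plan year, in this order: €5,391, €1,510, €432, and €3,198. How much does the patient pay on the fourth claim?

€246.80

Claim 1 — €5,391: €2,200 to deductible, leaving €3,191; 40% of €3,191 = €1,276.40. Cost to patient: €3,476.40. OOP to date €3,476.40.
Claim 2 — €1,510: 40% coinsurance on €1,510 = €604. Patient owes €604 (running OOP €4,080.40).
Claim 3 — €432: deductible met; 40% of €432 = €172.80. Patient pays €172.80; OOP now €4,253.20.
Claim 4 — €3,198: deductible met; 40% of €3,198 = €1,279.20. Adding that to €4,253.20 gives €5,532.40, past the €4,500 cap; patient pays only €4,500 − €4,253.20 = €246.80.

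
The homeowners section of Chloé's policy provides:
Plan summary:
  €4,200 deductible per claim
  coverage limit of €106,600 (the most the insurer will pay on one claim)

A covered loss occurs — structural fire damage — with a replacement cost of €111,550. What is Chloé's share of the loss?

€4,950

Subtract the deductible: €111,550 − €4,200 = €107,350.
€107,350 exceeds the €106,600 limit, so the insurer pays the limit: €106,600.
Out of pocket: €111,550 − €106,600 = €4,950.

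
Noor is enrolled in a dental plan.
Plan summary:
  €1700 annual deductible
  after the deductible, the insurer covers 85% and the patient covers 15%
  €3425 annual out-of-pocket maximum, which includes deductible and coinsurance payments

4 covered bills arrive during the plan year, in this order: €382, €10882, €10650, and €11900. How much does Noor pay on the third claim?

#1 (€382): fully absorbed by the deductible. Patient pays €382; OOP now €382.
#2 (€10882): deductible takes €1318, €9564 remains; patient's 15% is €1434.60. Cost to patient: €2752.60. OOP to date €3134.60.
#3 (€10650): 15% coinsurance on €10650 = €1597.50. That would push OOP to €4732.10, over the €3425 cap, so patient pays €3425 − €3134.60 = €290.40.

€290.40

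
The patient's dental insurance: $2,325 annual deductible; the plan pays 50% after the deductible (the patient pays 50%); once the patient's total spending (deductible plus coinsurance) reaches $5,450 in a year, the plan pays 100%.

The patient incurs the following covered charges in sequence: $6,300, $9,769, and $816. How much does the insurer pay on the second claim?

Bill 1, $6,300: $2,325 to deductible, leaving $3,975; 50% of $3,975 = $1,987.50. Patient owes $4,312.50 (running OOP $4,312.50). Insurer: $6,300 − $4,312.50 = $1,987.50.
Bill 2, $9,769: 50% coinsurance on $9,769 = $4,884.50. OOP would hit $9,197 > $5,450, so the cap limits the patient to $5,450 − $4,312.50 = $1,137.50. Insurer: $9,769 − $1,137.50 = $8,631.50.

$8,631.50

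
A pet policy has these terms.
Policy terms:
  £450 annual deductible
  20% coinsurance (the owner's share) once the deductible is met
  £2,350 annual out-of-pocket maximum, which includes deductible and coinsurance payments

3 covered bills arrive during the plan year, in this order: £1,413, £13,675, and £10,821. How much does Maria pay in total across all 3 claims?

£2,350

Bill 1, £1,413: £450 finishes the deductible; £963 goes to coinsurance; owner's 20% is £192.60. Cost to owner: £642.60. OOP to date £642.60.
Bill 2, £13,675: deductible already satisfied, so owner's share is 20% × £13,675 = £2,735. Adding that to £642.60 gives £3,377.60, past the £2,350 cap; owner pays only £2,350 − £642.60 = £1,707.40.
Bill 3, £10,821: deductible already satisfied, so owner's share is 20% × £10,821 = £2,164.20. That would push OOP to £4,514.20, over the £2,350 cap, so owner pays £2,350 − £2,350 = £0.
Total paid by the owner: £642.60 + £1,707.40 + £0 = £2,350.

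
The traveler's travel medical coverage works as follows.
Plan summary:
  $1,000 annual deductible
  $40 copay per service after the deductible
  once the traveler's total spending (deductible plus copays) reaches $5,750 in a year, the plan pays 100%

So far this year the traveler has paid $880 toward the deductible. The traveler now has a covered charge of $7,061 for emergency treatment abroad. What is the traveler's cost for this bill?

$880 of the $1,000 deductible is already met, leaving $120.
The remaining $6,941 (= $7,061 − $120) moves to the copay.
Copay on this service: $40.
So the traveler owes $120 + $40 = $160 before any cap.
Year-to-date out-of-pocket becomes $880 + $160 = $1,040, still under the $5,750 maximum, so no cap applies.

$160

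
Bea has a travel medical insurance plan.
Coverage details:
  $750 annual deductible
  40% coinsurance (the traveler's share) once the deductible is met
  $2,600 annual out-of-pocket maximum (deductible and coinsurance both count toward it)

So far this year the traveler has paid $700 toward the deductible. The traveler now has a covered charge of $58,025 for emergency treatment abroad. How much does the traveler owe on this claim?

$1,900

Deductible still to meet: $750 − $700 = $50.
The remaining $57,975 (= $58,025 − $50) moves to coinsurance.
Coinsurance: $57,975 × 40% = $23,190.
That puts the traveler's cost at $50 + $23,190 = $23,240 before any cap.
Adding $23,240 to the $700 already spent would give $23,940, which exceeds the $2,600 cap; the traveler pays just $2,600 − $700 = $1,900.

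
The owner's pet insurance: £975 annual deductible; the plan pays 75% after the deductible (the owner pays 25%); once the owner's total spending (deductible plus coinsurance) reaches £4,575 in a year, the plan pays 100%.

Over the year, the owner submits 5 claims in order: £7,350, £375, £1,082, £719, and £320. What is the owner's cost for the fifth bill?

£80

Claim 1 (£7,350): deductible takes £975, £6,375 remains; coinsurance £6,375 × 25% = £1,593.75. Owner owes £2,568.75 (running OOP £2,568.75).
Claim 2 (£375): deductible met; 25% of £375 = £93.75. Owner pays £93.75; OOP now £2,662.50.
Claim 3 (£1,082): 25% coinsurance on £1,082 = £270.50. Owner pays £270.50; OOP now £2,933.
Claim 4 (£719): deductible met; 25% of £719 = £179.75. Cost to owner: £179.75. OOP to date £3,112.75.
Claim 5 (£320): 25% coinsurance on £320 = £80. Cost to owner: £80. OOP to date £3,192.75.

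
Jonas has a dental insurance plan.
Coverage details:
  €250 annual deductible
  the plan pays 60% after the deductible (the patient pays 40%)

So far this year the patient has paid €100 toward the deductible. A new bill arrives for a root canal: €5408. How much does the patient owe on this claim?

Deductible still to meet: €250 − €100 = €150.
That leaves €5408 − €150 = €5258 for coinsurance.
Coinsurance: €5258 × 40% = €2103.20.
That puts the patient's cost at €150 + €2103.20 = €2253.20.

€2253.20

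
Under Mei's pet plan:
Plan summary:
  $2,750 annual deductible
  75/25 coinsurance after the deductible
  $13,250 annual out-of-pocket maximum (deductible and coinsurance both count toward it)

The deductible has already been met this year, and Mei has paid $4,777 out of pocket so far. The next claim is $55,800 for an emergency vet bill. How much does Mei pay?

$8,473

The deductible is already satisfied, so the full bill goes to coinsurance.
Owner's 25% share of $55,800 is $13,950.
Year-to-date out-of-pocket would reach $4,777 + $13,950 = $18,727, above the $13,250 maximum, so the owner pays only $13,250 − $4,777 = $8,473.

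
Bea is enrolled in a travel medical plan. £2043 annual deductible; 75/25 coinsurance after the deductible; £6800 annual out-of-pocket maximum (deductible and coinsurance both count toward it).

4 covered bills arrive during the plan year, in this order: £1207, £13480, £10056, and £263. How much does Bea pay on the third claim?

£1596

#1 (£1207): all of it applies to the deductible. Traveler owes £1207 (running OOP £1207).
#2 (£13480): deductible takes £836, £12644 remains; 25% of £12644 = £3161. Cost to traveler: £3997. OOP to date £5204.
#3 (£10056): deductible met; 25% of £10056 = £2514. OOP would hit £7718 > £6800, so the cap limits the traveler to £6800 − £5204 = £1596.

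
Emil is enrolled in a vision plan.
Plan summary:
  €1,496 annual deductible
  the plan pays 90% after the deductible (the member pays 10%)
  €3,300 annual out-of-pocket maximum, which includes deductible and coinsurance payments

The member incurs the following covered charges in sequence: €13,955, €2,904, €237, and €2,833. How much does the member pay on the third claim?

#1 (€13,955): deductible takes €1,496, €12,459 remains; member's 10% is €1,245.90. Cost to member: €2,741.90. OOP to date €2,741.90.
#2 (€2,904): deductible already satisfied, so member's share is 10% × €2,904 = €290.40. Cost to member: €290.40. OOP to date €3,032.30.
#3 (€237): deductible met; 10% of €237 = €23.70. Member pays €23.70; OOP now €3,056.

€23.70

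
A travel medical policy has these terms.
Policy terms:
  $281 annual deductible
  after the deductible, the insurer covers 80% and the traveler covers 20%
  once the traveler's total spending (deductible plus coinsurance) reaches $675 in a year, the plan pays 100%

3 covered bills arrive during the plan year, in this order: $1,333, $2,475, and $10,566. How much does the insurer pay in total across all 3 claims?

$13,699

Claim 1 ($1,333): deductible takes $281, $1,052 remains; traveler's 20% is $210.40. Traveler owes $491.40 (running OOP $491.40). Plan pays $1,333 − $491.40 = $841.60.
Claim 2 ($2,475): deductible met; 20% of $2,475 = $495. Adding that to $491.40 gives $986.40, past the $675 cap; traveler pays only $675 − $491.40 = $183.60. Insurer: $2,475 − $183.60 = $2,291.40.
Claim 3 ($10,566): 20% coinsurance on $10,566 = $2,113.20. OOP would hit $2,788.20 > $675, so the cap limits the traveler to $675 − $675 = $0. Insurer: $10,566 − $0 = $10,566.
Insurer total = bills − traveler's total = $14,374 − $675 = $13,699.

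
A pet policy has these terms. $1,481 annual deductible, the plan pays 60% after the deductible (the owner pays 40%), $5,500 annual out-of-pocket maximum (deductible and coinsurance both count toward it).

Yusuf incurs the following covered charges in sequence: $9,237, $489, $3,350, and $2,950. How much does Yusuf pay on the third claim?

$721

Claim 1 — $9,237: $1,481 finishes the deductible; $7,756 goes to coinsurance; 40% of $7,756 = $3,102.40. Cost to owner: $4,583.40. OOP to date $4,583.40.
Claim 2 — $489: deductible met; 40% of $489 = $195.60. Owner pays $195.60; OOP now $4,779.
Claim 3 — $3,350: deductible already satisfied, so owner's share is 40% × $3,350 = $1,340. That would push OOP to $6,119, over the $5,500 cap, so owner pays $5,500 − $4,779 = $721.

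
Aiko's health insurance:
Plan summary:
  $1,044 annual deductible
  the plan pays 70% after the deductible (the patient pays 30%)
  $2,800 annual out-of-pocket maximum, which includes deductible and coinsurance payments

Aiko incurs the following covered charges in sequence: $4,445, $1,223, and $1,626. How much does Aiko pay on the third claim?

Bill 1, $4,445: deductible takes $1,044, $3,401 remains; patient's 30% is $1,020.30. Cost to patient: $2,064.30. OOP to date $2,064.30.
Bill 2, $1,223: deductible met; 30% of $1,223 = $366.90. Patient pays $366.90; OOP now $2,431.20.
Bill 3, $1,626: 30% coinsurance on $1,626 = $487.80. Adding that to $2,431.20 gives $2,919, past the $2,800 cap; patient pays only $2,800 − $2,431.20 = $368.80.

$368.80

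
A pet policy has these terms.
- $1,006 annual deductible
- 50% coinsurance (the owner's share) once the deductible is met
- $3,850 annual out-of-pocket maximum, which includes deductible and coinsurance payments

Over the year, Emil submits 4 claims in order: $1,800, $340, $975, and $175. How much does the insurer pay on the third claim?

$487.50

#1 ($1,800): $1,006 finishes the deductible; $794 goes to coinsurance; coinsurance $794 × 50% = $397. Owner pays $1,403; OOP now $1,403. Insurer: $1,800 − $1,403 = $397.
#2 ($340): deductible already satisfied, so owner's share is 50% × $340 = $170. Owner owes $170 (running OOP $1,573). Plan pays $340 − $170 = $170.
#3 ($975): 50% coinsurance on $975 = $487.50. Owner owes $487.50 (running OOP $2,060.50). Insurer: $975 − $487.50 = $487.50.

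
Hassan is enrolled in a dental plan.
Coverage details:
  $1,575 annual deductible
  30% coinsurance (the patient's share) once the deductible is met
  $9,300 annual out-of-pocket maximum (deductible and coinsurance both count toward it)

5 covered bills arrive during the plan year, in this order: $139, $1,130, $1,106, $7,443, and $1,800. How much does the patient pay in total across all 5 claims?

$4,587.90

Claim 1 — $139: entire amount goes to the deductible. Cost to patient: $139. OOP to date $139.
Claim 2 — $1,130: entire amount goes to the deductible. Patient pays $1,130; OOP now $1,269.
Claim 3 — $1,106: deductible takes $306, $800 remains; 30% of $800 = $240. Patient owes $546 (running OOP $1,815).
Claim 4 — $7,443: deductible already satisfied, so patient's share is 30% × $7,443 = $2,232.90. Patient pays $2,232.90; OOP now $4,047.90.
Claim 5 — $1,800: 30% coinsurance on $1,800 = $540. Patient owes $540 (running OOP $4,587.90).
Total paid by the patient: $139 + $1,130 + $546 + $2,232.90 + $540 = $4,587.90.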